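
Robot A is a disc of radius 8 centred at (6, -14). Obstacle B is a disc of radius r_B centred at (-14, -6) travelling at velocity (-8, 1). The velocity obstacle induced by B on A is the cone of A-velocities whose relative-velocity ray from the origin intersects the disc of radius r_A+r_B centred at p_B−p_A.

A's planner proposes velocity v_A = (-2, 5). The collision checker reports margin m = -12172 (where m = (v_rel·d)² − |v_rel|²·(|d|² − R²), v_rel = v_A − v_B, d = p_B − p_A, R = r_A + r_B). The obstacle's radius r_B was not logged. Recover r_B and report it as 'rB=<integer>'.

m = -12172
d = (-20, 8);  v_rel = (6, 4),  |v_rel|² = 52
v_rel×d = (6)·(8) − (4)·(-20) = 128
since m = R²·52 − 128²:  R² = (16384 + -12172) / 52 = 81
R = √81 = 9  ⇒  r_B = 9 − 8 = 1

rB=1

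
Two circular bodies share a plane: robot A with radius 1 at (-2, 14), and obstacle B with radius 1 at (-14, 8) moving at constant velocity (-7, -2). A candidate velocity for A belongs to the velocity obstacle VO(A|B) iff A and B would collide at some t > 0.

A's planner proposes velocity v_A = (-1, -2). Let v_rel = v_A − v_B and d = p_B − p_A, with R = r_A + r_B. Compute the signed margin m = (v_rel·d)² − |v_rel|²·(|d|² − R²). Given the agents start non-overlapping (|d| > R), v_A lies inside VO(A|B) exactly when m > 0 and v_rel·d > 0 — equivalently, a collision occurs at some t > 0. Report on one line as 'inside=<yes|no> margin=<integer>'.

d = (-12, -6),  |d|² = 180;  R = 1+1 = 2,  c = 180−2² = 176
v_rel = (6, 0),  |v_rel|² = 36;  v_rel·d = (6)·(-12) + (0)·(-6) = -72
36·t² + 144·t + 176 = 0  ⇒  m = (-72)² − 36·176 = -1152
m = -1152 < 0,  v_rel·d = -72 < 0  ⇒  outside

inside=no margin=-1152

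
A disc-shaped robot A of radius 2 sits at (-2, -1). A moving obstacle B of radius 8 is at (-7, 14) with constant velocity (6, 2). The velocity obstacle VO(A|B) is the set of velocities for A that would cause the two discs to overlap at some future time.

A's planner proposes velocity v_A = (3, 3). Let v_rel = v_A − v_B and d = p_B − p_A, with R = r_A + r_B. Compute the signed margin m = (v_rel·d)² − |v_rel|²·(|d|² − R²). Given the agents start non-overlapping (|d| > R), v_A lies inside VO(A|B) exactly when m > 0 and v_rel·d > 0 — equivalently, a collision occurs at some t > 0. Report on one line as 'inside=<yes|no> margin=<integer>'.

d = (-5, 15),  |d|² = 250;  R = 2+8 = 10,  c = 250−10² = 150
v_rel = (-3, 1),  |v_rel|² = 10;  v_rel·d = (-3)·(-5) + (1)·(15) = 30
10·t² − 60·t + 150 = 0  ⇒  m = 30² − 10·150 = -600
m = -600 < 0,  v_rel·d = 30 > 0  ⇒  outside

inside=no margin=-600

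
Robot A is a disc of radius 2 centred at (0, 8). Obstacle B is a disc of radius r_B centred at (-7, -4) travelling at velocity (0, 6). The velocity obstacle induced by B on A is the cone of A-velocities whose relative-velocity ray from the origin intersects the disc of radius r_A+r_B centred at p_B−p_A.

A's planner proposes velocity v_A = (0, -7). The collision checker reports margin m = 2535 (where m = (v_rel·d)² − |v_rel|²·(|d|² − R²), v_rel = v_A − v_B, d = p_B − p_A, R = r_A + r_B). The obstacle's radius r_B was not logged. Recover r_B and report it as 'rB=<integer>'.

m = 2535
d = (-7, -12);  v_rel = (0, -13),  |v_rel|² = 169
v_rel×d = (0)·(-12) − (-13)·(-7) = -91
since m = R²·169 − (-91)²:  R² = (8281 + 2535) / 169 = 64
R = √64 = 8  ⇒  r_B = 8 − 2 = 6

rB=6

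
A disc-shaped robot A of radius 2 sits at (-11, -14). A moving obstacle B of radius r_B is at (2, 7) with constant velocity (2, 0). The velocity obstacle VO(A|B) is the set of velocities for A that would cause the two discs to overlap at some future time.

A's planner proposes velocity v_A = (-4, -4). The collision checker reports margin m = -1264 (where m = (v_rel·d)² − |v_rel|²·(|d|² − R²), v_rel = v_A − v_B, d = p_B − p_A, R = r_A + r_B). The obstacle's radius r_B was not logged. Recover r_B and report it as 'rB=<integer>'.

m = -1264
d = (13, 21);  v_rel = (-6, -4),  |v_rel|² = 52
v_rel×d = (-6)·(21) − (-4)·(13) = -74
since m = R²·52 − (-74)²:  R² = (5476 + -1264) / 52 = 81
R = √81 = 9  ⇒  r_B = 9 − 2 = 7

rB=7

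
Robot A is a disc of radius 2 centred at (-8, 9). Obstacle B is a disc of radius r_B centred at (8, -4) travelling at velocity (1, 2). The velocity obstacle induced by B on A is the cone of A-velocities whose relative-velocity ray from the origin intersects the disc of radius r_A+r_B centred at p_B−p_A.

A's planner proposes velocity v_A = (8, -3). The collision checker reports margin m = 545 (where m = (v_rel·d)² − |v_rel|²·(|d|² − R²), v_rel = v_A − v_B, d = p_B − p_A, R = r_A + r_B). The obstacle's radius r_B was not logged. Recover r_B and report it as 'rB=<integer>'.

m = 545
d = (16, -13);  v_rel = (7, -5),  |v_rel|² = 74
v_rel×d = (7)·(-13) − (-5)·(16) = -11
since m = R²·74 − (-11)²:  R² = (121 + 545) / 74 = 9
R = √9 = 3  ⇒  r_B = 3 − 2 = 1

rB=1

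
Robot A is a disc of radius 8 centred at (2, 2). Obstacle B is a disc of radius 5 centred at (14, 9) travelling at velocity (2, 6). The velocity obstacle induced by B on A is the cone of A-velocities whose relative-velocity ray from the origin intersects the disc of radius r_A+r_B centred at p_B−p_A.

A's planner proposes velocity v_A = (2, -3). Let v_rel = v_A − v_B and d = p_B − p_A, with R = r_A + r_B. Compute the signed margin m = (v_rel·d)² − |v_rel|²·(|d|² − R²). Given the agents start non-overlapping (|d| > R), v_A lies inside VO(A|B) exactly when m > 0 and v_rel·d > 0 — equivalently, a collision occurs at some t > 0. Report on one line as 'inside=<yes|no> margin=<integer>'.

d = (12, 7),  |d|² = 193;  R = 8+5 = 13,  c = 193−13² = 24
v_rel = (0, -9),  |v_rel|² = 81;  v_rel·d = (0)·(12) + (-9)·(7) = -63
81·t² + 126·t + 24 = 0  ⇒  m = (-63)² − 81·24 = 2025
m = 2025 > 0,  v_rel·d = -63 < 0  ⇒  outside

inside=no margin=2025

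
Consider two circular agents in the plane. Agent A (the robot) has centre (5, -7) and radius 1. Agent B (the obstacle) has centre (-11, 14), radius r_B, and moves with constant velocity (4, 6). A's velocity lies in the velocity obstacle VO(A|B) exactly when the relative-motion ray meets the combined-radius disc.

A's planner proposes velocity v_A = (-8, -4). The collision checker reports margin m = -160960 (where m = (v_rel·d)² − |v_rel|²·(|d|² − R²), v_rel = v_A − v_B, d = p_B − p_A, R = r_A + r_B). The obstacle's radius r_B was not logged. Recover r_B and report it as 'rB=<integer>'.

m = -160960
d = (-16, 21);  v_rel = (-12, -10),  |v_rel|² = 244
v_rel×d = (-12)·(21) − (-10)·(-16) = -412
since m = R²·244 − (-412)²:  R² = (169744 + -160960) / 244 = 36
R = √36 = 6  ⇒  r_B = 6 − 1 = 5

rB=5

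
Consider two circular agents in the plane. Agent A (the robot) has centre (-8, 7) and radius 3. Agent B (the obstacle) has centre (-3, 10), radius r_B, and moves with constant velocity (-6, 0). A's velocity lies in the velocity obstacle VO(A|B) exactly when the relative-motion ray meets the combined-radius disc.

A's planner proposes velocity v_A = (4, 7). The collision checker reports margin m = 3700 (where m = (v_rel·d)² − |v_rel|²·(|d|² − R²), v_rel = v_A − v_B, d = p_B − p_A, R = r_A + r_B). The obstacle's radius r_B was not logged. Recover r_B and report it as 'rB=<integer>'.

m = 3700
d = (5, 3);  v_rel = (10, 7),  |v_rel|² = 149
v_rel×d = (10)·(3) − (7)·(5) = -5
since m = R²·149 − (-5)²:  R² = (25 + 3700) / 149 = 25
R = √25 = 5  ⇒  r_B = 5 − 3 = 2

rB=2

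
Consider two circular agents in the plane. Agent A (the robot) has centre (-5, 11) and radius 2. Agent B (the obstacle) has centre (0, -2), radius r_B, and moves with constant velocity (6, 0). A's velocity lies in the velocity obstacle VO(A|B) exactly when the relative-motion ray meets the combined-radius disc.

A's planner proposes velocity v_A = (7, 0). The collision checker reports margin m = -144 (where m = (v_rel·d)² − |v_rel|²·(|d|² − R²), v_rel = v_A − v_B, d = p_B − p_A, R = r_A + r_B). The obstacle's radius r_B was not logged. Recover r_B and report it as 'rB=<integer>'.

m = -144
d = (5, -13);  v_rel = (1, 0),  |v_rel|² = 1
v_rel×d = (1)·(-13) − (0)·(5) = -13
since m = R²·1 − (-13)²:  R² = (169 + -144) / 1 = 25
R = √25 = 5  ⇒  r_B = 5 − 2 = 3

rB=3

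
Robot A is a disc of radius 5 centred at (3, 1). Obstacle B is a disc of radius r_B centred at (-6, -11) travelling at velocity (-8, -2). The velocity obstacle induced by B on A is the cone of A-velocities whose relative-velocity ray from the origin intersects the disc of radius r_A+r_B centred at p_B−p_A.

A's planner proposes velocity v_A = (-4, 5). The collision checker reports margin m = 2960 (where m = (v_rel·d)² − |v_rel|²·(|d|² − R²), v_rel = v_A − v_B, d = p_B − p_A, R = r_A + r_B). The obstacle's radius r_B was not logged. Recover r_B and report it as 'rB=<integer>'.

m = 2960
d = (-9, -12);  v_rel = (4, 7),  |v_rel|² = 65
v_rel×d = (4)·(-12) − (7)·(-9) = 15
since m = R²·65 − 15²:  R² = (225 + 2960) / 65 = 49
R = √49 = 7  ⇒  r_B = 7 − 5 = 2

rB=2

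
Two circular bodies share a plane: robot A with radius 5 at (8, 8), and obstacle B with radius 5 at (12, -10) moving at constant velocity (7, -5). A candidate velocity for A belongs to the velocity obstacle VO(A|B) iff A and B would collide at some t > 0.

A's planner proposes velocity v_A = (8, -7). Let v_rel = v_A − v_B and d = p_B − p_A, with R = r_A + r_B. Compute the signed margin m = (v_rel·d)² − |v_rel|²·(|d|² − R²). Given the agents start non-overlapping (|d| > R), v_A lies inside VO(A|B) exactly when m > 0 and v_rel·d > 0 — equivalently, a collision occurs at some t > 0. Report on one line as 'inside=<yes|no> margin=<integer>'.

d = (4, -18),  |d|² = 340;  R = 5+5 = 10,  c = 340−10² = 240
v_rel = (1, -2),  |v_rel|² = 5;  v_rel·d = (1)·(4) + (-2)·(-18) = 40
5·t² − 80·t + 240 = 0  ⇒  m = 40² − 5·240 = 400
m = 400 > 0,  v_rel·d = 40 > 0  ⇒  inside

inside=yes margin=400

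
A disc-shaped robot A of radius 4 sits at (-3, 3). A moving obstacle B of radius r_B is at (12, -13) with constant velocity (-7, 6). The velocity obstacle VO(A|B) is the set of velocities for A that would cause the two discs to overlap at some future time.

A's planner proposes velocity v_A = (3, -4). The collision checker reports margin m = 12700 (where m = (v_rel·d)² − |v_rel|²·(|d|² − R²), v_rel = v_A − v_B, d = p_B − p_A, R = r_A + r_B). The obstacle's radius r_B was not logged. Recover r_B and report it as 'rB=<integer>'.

m = 12700
d = (15, -16);  v_rel = (10, -10),  |v_rel|² = 200
v_rel×d = (10)·(-16) − (-10)·(15) = -10
since m = R²·200 − (-10)²:  R² = (100 + 12700) / 200 = 64
R = √64 = 8  ⇒  r_B = 8 − 4 = 4

rB=4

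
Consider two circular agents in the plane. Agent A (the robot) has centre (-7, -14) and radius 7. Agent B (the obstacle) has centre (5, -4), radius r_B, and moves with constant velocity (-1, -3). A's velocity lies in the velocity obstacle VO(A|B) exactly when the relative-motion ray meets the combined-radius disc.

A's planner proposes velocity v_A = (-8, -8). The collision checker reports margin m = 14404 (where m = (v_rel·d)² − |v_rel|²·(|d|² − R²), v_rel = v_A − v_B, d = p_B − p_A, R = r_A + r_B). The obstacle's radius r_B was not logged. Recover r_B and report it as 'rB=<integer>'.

m = 14404
d = (12, 10);  v_rel = (-7, -5),  |v_rel|² = 74
v_rel×d = (-7)·(10) − (-5)·(12) = -10
since m = R²·74 − (-10)²:  R² = (100 + 14404) / 74 = 196
R = √196 = 14  ⇒  r_B = 14 − 7 = 7

rB=7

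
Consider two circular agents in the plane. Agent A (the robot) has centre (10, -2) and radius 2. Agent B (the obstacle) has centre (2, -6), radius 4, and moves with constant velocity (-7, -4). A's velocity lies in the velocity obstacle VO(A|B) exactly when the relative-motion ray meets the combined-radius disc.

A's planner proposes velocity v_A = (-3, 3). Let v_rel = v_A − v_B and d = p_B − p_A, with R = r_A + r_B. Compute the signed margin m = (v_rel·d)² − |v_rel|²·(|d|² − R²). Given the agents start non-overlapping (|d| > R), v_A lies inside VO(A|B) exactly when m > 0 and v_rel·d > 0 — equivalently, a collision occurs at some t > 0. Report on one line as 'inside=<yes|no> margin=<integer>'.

d = (-8, -4),  |d|² = 80;  R = 2+4 = 6,  c = 80−6² = 44
v_rel = (4, 7),  |v_rel|² = 65;  v_rel·d = (4)·(-8) + (7)·(-4) = -60
65·t² + 120·t + 44 = 0  ⇒  m = (-60)² − 65·44 = 740
m = 740 > 0,  v_rel·d = -60 < 0  ⇒  outside

inside=no margin=740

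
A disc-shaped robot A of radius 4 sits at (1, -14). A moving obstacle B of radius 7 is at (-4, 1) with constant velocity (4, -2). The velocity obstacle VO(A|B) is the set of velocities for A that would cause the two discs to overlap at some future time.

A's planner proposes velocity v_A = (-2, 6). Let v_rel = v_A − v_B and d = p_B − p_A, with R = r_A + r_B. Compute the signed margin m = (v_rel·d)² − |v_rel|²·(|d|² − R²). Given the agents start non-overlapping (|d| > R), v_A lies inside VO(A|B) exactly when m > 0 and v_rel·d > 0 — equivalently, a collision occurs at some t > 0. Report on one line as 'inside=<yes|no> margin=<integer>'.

d = (-5, 15),  |d|² = 250;  R = 4+7 = 11,  c = 250−11² = 129
v_rel = (-6, 8),  |v_rel|² = 100;  v_rel·d = (-6)·(-5) + (8)·(15) = 150
100·t² − 300·t + 129 = 0  ⇒  m = 150² − 100·129 = 9600
m = 9600 > 0,  v_rel·d = 150 > 0  ⇒  inside

inside=yes margin=9600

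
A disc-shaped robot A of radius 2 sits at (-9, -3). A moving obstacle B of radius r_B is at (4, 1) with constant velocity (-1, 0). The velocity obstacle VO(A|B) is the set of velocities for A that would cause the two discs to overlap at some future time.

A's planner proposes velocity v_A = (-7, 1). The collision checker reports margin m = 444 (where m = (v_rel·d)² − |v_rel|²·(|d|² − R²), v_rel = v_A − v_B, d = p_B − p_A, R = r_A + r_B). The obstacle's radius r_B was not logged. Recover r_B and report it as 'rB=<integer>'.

m = 444
d = (13, 4);  v_rel = (-6, 1),  |v_rel|² = 37
v_rel×d = (-6)·(4) − (1)·(13) = -37
since m = R²·37 − (-37)²:  R² = (1369 + 444) / 37 = 49
R = √49 = 7  ⇒  r_B = 7 − 2 = 5

rB=5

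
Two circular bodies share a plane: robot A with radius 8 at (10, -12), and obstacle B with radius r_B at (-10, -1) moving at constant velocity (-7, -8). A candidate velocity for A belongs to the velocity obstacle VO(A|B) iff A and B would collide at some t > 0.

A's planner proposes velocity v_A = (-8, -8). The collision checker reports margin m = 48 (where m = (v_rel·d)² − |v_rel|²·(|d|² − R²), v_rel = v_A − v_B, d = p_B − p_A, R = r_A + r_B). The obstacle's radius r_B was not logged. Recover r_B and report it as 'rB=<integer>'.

m = 48
d = (-20, 11);  v_rel = (-1, 0),  |v_rel|² = 1
v_rel×d = (-1)·(11) − (0)·(-20) = -11
since m = R²·1 − (-11)²:  R² = (121 + 48) / 1 = 169
R = √169 = 13  ⇒  r_B = 13 − 8 = 5

rB=5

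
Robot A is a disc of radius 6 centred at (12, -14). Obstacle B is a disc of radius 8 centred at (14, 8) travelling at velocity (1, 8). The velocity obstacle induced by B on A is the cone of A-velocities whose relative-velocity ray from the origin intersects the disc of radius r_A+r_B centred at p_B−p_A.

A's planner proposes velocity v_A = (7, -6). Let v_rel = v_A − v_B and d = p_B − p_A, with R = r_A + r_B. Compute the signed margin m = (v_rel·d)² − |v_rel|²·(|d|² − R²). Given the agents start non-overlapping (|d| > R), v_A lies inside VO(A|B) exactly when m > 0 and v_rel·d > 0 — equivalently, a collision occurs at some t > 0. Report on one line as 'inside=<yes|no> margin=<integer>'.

d = (2, 22),  |d|² = 488;  R = 6+8 = 14,  c = 488−14² = 292
v_rel = (6, -14),  |v_rel|² = 232;  v_rel·d = (6)·(2) + (-14)·(22) = -296
232·t² + 592·t + 292 = 0  ⇒  m = (-296)² − 232·292 = 19872
m = 19872 > 0,  v_rel·d = -296 < 0  ⇒  outside

inside=no margin=19872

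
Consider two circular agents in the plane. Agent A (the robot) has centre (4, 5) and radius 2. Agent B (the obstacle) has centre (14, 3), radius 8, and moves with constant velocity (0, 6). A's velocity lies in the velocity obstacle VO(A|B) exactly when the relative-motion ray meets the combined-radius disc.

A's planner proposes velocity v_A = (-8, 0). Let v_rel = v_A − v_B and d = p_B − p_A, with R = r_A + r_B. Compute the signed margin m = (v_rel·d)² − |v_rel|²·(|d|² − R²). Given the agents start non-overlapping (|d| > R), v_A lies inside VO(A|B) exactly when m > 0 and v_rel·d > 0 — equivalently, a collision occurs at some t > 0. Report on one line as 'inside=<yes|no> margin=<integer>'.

d = (10, -2),  |d|² = 104;  R = 2+8 = 10,  c = 104−10² = 4
v_rel = (-8, -6),  |v_rel|² = 100;  v_rel·d = (-8)·(10) + (-6)·(-2) = -68
100·t² + 136·t + 4 = 0  ⇒  m = (-68)² − 100·4 = 4224
m = 4224 > 0,  v_rel·d = -68 < 0  ⇒  outside

inside=no margin=4224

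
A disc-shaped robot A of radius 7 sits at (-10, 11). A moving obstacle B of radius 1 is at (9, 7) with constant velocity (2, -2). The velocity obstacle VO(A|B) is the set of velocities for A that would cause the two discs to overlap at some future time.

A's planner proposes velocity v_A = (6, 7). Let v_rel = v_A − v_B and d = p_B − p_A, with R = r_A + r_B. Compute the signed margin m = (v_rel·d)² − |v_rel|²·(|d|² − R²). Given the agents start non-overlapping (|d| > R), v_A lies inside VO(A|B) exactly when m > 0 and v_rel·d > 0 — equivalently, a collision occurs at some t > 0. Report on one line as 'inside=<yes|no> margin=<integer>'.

d = (19, -4),  |d|² = 377;  R = 7+1 = 8,  c = 377−8² = 313
v_rel = (4, 9),  |v_rel|² = 97;  v_rel·d = (4)·(19) + (9)·(-4) = 40
97·t² − 80·t + 313 = 0  ⇒  m = 40² − 97·313 = -28761
m = -28761 < 0,  v_rel·d = 40 > 0  ⇒  outside

inside=no margin=-28761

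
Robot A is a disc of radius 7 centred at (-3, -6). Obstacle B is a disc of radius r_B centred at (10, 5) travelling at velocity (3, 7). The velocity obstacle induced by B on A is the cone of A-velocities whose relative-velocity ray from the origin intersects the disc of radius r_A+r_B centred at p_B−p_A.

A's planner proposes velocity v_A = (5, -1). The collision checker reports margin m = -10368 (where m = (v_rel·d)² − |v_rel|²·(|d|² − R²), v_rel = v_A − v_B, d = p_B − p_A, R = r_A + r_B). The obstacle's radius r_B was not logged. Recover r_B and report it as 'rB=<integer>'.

m = -10368
d = (13, 11);  v_rel = (2, -8),  |v_rel|² = 68
v_rel×d = (2)·(11) − (-8)·(13) = 126
since m = R²·68 − 126²:  R² = (15876 + -10368) / 68 = 81
R = √81 = 9  ⇒  r_B = 9 − 7 = 2

rB=2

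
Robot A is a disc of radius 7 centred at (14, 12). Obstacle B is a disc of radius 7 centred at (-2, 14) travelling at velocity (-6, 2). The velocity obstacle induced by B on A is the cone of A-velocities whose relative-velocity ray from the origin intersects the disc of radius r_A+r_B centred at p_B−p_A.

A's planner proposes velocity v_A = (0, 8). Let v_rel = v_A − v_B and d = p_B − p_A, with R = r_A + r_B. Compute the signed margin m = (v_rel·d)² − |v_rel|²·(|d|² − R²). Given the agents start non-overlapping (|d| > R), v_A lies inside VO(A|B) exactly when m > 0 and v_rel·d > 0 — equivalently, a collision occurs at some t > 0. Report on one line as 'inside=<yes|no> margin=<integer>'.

d = (-16, 2),  |d|² = 260;  R = 7+7 = 14,  c = 260−14² = 64
v_rel = (6, 6),  |v_rel|² = 72;  v_rel·d = (6)·(-16) + (6)·(2) = -84
72·t² + 168·t + 64 = 0  ⇒  m = (-84)² − 72·64 = 2448
m = 2448 > 0,  v_rel·d = -84 < 0  ⇒  outside

inside=no margin=2448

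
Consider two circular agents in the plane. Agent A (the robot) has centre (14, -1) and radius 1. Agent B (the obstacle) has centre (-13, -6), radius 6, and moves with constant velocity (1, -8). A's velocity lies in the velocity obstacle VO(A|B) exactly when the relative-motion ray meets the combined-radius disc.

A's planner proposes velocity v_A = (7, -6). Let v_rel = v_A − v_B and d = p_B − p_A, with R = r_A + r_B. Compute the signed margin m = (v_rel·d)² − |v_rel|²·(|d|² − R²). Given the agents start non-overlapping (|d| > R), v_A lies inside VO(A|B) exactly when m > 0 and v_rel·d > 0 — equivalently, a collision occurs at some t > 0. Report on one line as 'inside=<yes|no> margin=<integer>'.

d = (-27, -5),  |d|² = 754;  R = 1+6 = 7,  c = 754−7² = 705
v_rel = (6, 2),  |v_rel|² = 40;  v_rel·d = (6)·(-27) + (2)·(-5) = -172
40·t² + 344·t + 705 = 0  ⇒  m = (-172)² − 40·705 = 1384
m = 1384 > 0,  v_rel·d = -172 < 0  ⇒  outside

inside=no margin=1384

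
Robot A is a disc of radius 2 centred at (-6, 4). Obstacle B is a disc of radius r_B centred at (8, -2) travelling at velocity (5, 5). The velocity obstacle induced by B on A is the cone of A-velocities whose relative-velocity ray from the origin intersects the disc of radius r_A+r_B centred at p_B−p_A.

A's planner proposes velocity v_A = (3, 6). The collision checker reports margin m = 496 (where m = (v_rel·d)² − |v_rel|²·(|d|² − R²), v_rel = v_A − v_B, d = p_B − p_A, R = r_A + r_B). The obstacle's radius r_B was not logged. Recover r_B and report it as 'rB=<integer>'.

m = 496
d = (14, -6);  v_rel = (-2, 1),  |v_rel|² = 5
v_rel×d = (-2)·(-6) − (1)·(14) = -2
since m = R²·5 − (-2)²:  R² = (4 + 496) / 5 = 100
R = √100 = 10  ⇒  r_B = 10 − 2 = 8

rB=8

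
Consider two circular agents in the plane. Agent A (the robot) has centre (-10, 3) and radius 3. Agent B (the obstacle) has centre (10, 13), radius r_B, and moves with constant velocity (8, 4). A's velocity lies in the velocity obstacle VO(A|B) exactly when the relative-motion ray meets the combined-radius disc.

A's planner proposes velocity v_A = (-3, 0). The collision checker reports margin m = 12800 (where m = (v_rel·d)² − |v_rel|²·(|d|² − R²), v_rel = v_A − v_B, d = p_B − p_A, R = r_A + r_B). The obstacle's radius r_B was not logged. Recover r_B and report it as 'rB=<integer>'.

m = 12800
d = (20, 10);  v_rel = (-11, -4),  |v_rel|² = 137
v_rel×d = (-11)·(10) − (-4)·(20) = -30
since m = R²·137 − (-30)²:  R² = (900 + 12800) / 137 = 100
R = √100 = 10  ⇒  r_B = 10 − 3 = 7

rB=7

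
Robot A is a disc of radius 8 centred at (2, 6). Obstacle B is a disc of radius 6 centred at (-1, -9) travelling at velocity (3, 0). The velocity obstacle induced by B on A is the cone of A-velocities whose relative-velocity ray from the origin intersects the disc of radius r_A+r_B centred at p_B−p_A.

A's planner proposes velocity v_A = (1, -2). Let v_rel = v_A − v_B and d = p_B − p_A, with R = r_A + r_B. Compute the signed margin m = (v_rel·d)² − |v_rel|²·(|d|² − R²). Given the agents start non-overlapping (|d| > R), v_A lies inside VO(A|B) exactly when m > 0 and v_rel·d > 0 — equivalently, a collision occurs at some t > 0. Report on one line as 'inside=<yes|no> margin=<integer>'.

d = (-3, -15),  |d|² = 234;  R = 8+6 = 14,  c = 234−14² = 38
v_rel = (-2, -2),  |v_rel|² = 8;  v_rel·d = (-2)·(-3) + (-2)·(-15) = 36
8·t² − 72·t + 38 = 0  ⇒  m = 36² − 8·38 = 992
m = 992 > 0,  v_rel·d = 36 > 0  ⇒  inside

inside=yes margin=992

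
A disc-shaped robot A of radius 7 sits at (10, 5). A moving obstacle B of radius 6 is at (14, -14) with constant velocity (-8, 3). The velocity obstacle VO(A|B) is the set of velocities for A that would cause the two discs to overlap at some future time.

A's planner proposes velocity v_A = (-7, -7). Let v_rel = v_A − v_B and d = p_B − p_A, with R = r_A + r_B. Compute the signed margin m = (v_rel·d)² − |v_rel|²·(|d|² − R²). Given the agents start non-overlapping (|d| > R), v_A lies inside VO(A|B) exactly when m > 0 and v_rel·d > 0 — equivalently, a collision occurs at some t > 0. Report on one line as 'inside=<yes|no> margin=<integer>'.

d = (4, -19),  |d|² = 377;  R = 7+6 = 13,  c = 377−13² = 208
v_rel = (1, -10),  |v_rel|² = 101;  v_rel·d = (1)·(4) + (-10)·(-19) = 194
101·t² − 388·t + 208 = 0  ⇒  m = 194² − 101·208 = 16628
m = 16628 > 0,  v_rel·d = 194 > 0  ⇒  inside

inside=yes margin=16628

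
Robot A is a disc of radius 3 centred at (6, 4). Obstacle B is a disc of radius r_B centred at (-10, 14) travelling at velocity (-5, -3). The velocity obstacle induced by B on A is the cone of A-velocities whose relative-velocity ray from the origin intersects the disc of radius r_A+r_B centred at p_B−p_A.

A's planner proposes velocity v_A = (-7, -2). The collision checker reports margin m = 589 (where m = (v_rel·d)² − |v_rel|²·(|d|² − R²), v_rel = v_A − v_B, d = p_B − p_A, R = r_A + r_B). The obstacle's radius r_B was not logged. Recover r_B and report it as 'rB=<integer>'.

m = 589
d = (-16, 10);  v_rel = (-2, 1),  |v_rel|² = 5
v_rel×d = (-2)·(10) − (1)·(-16) = -4
since m = R²·5 − (-4)²:  R² = (16 + 589) / 5 = 121
R = √121 = 11  ⇒  r_B = 11 − 3 = 8

rB=8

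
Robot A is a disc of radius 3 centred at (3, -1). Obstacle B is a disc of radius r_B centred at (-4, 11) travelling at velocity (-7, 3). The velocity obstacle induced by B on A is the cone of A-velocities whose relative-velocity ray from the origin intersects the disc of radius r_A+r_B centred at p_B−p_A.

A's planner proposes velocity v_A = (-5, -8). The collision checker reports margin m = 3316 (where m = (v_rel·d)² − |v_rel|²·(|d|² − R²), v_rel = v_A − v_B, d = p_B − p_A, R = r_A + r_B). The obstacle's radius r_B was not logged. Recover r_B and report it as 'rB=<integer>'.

m = 3316
d = (-7, 12);  v_rel = (2, -11),  |v_rel|² = 125
v_rel×d = (2)·(12) − (-11)·(-7) = -53
since m = R²·125 − (-53)²:  R² = (2809 + 3316) / 125 = 49
R = √49 = 7  ⇒  r_B = 7 − 3 = 4

rB=4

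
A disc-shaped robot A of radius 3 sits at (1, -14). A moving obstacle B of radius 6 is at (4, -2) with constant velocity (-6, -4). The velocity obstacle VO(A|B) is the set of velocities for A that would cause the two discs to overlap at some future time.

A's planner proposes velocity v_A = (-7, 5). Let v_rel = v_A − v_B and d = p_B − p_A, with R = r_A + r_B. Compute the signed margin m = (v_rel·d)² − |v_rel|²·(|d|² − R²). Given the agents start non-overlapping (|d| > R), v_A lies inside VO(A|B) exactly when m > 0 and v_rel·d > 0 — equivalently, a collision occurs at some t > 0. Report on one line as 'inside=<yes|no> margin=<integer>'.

d = (3, 12),  |d|² = 153;  R = 3+6 = 9,  c = 153−9² = 72
v_rel = (-1, 9),  |v_rel|² = 82;  v_rel·d = (-1)·(3) + (9)·(12) = 105
82·t² − 210·t + 72 = 0  ⇒  m = 105² − 82·72 = 5121
m = 5121 > 0,  v_rel·d = 105 > 0  ⇒  inside

inside=yes margin=5121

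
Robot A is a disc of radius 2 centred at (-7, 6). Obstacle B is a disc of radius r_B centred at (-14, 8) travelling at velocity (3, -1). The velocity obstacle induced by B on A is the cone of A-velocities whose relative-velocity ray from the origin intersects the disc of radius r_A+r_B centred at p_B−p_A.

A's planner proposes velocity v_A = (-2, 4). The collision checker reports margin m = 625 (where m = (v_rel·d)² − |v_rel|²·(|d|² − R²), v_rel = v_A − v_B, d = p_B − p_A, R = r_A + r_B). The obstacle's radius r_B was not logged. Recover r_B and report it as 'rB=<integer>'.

m = 625
d = (-7, 2);  v_rel = (-5, 5),  |v_rel|² = 50
v_rel×d = (-5)·(2) − (5)·(-7) = 25
since m = R²·50 − 25²:  R² = (625 + 625) / 50 = 25
R = √25 = 5  ⇒  r_B = 5 − 2 = 3

rB=3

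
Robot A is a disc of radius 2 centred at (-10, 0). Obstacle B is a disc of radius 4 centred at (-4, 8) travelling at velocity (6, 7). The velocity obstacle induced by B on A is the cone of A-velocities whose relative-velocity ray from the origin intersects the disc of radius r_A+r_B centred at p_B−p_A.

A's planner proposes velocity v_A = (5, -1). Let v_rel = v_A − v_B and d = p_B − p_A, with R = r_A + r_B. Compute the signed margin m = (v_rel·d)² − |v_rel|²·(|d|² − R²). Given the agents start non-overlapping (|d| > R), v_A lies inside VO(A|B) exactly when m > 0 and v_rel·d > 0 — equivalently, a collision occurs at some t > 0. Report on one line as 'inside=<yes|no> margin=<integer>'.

d = (6, 8),  |d|² = 100;  R = 2+4 = 6,  c = 100−6² = 64
v_rel = (-1, -8),  |v_rel|² = 65;  v_rel·d = (-1)·(6) + (-8)·(8) = -70
65·t² + 140·t + 64 = 0  ⇒  m = (-70)² − 65·64 = 740
m = 740 > 0,  v_rel·d = -70 < 0  ⇒  outside

inside=no margin=740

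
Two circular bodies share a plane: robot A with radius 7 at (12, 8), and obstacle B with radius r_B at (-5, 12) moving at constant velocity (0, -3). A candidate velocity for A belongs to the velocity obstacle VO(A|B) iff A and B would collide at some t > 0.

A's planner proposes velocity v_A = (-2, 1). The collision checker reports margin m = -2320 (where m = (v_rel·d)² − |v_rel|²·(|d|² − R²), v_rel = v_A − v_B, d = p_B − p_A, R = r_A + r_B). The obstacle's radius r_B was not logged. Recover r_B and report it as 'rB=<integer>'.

m = -2320
d = (-17, 4);  v_rel = (-2, 4),  |v_rel|² = 20
v_rel×d = (-2)·(4) − (4)·(-17) = 60
since m = R²·20 − 60²:  R² = (3600 + -2320) / 20 = 64
R = √64 = 8  ⇒  r_B = 8 − 7 = 1

rB=1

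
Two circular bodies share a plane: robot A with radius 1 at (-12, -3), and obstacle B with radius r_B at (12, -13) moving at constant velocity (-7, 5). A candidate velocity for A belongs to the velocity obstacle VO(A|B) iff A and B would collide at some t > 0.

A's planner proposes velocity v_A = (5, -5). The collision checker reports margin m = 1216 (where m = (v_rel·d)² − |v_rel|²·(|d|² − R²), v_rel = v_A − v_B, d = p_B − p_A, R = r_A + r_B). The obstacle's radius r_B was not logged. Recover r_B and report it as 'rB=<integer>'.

m = 1216
d = (24, -10);  v_rel = (12, -10),  |v_rel|² = 244
v_rel×d = (12)·(-10) − (-10)·(24) = 120
since m = R²·244 − 120²:  R² = (14400 + 1216) / 244 = 64
R = √64 = 8  ⇒  r_B = 8 − 1 = 7

rB=7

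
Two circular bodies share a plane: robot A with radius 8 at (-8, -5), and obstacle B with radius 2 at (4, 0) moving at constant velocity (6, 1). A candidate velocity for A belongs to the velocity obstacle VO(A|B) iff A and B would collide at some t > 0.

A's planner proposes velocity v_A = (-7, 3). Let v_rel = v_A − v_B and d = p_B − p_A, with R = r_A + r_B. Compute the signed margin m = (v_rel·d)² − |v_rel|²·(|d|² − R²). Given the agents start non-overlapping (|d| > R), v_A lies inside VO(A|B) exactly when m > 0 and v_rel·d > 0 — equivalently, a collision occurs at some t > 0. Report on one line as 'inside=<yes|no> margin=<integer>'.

d = (12, 5),  |d|² = 169;  R = 8+2 = 10,  c = 169−10² = 69
v_rel = (-13, 2),  |v_rel|² = 173;  v_rel·d = (-13)·(12) + (2)·(5) = -146
173·t² + 292·t + 69 = 0  ⇒  m = (-146)² − 173·69 = 9379
m = 9379 > 0,  v_rel·d = -146 < 0  ⇒  outside

inside=no margin=9379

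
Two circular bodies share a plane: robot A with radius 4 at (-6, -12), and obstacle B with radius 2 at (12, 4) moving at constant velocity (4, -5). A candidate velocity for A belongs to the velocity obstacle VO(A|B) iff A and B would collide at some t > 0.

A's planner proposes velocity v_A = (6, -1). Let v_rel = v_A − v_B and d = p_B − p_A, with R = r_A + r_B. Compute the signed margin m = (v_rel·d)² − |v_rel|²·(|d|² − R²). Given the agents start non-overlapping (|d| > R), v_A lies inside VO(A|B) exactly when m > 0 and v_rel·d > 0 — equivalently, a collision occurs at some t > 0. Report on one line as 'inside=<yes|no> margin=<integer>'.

d = (18, 16),  |d|² = 580;  R = 4+2 = 6,  c = 580−6² = 544
v_rel = (2, 4),  |v_rel|² = 20;  v_rel·d = (2)·(18) + (4)·(16) = 100
20·t² − 200·t + 544 = 0  ⇒  m = 100² − 20·544 = -880
m = -880 < 0,  v_rel·d = 100 > 0  ⇒  outside

inside=no margin=-880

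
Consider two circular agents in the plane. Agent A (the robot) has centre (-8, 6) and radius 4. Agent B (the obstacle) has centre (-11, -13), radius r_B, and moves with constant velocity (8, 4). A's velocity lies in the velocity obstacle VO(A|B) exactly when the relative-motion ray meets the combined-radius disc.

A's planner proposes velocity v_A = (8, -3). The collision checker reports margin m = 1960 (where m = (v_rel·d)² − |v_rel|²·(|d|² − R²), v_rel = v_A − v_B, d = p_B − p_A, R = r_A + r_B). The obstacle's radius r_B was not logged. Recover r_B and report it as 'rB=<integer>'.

m = 1960
d = (-3, -19);  v_rel = (0, -7),  |v_rel|² = 49
v_rel×d = (0)·(-19) − (-7)·(-3) = -21
since m = R²·49 − (-21)²:  R² = (441 + 1960) / 49 = 49
R = √49 = 7  ⇒  r_B = 7 − 4 = 3

rB=3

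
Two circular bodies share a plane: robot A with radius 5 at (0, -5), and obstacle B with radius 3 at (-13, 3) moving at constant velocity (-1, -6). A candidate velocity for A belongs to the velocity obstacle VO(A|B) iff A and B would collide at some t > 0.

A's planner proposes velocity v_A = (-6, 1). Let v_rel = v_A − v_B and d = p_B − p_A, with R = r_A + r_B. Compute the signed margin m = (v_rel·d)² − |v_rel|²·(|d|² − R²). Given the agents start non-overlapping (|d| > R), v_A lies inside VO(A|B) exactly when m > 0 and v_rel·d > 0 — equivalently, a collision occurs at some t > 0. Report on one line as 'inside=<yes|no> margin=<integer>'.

d = (-13, 8),  |d|² = 233;  R = 5+3 = 8,  c = 233−8² = 169
v_rel = (-5, 7),  |v_rel|² = 74;  v_rel·d = (-5)·(-13) + (7)·(8) = 121
74·t² − 242·t + 169 = 0  ⇒  m = 121² − 74·169 = 2135
m = 2135 > 0,  v_rel·d = 121 > 0  ⇒  inside

inside=yes margin=2135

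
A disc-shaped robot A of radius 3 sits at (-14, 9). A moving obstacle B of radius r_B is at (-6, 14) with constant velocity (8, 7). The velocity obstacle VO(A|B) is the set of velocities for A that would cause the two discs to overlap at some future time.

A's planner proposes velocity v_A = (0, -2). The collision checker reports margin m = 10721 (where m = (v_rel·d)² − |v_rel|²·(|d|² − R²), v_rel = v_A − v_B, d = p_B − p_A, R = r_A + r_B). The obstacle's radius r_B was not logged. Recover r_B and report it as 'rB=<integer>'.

m = 10721
d = (8, 5);  v_rel = (-8, -9),  |v_rel|² = 145
v_rel×d = (-8)·(5) − (-9)·(8) = 32
since m = R²·145 − 32²:  R² = (1024 + 10721) / 145 = 81
R = √81 = 9  ⇒  r_B = 9 − 3 = 6

rB=6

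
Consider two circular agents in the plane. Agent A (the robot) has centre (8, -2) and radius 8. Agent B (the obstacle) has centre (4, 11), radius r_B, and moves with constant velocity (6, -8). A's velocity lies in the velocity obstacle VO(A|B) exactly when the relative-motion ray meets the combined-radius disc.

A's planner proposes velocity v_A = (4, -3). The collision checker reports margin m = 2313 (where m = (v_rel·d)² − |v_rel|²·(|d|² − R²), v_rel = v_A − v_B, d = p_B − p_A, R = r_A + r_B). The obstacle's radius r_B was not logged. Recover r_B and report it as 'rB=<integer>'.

m = 2313
d = (-4, 13);  v_rel = (-2, 5),  |v_rel|² = 29
v_rel×d = (-2)·(13) − (5)·(-4) = -6
since m = R²·29 − (-6)²:  R² = (36 + 2313) / 29 = 81
R = √81 = 9  ⇒  r_B = 9 − 8 = 1

rB=1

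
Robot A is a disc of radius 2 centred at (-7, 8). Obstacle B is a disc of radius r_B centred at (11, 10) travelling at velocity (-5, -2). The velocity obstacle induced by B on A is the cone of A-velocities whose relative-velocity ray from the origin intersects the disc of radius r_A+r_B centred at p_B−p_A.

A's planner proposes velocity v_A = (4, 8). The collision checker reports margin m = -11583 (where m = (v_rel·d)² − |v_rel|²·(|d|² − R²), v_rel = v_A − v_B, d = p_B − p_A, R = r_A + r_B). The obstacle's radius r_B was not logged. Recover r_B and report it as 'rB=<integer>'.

m = -11583
d = (18, 2);  v_rel = (9, 10),  |v_rel|² = 181
v_rel×d = (9)·(2) − (10)·(18) = -162
since m = R²·181 − (-162)²:  R² = (26244 + -11583) / 181 = 81
R = √81 = 9  ⇒  r_B = 9 − 2 = 7

rB=7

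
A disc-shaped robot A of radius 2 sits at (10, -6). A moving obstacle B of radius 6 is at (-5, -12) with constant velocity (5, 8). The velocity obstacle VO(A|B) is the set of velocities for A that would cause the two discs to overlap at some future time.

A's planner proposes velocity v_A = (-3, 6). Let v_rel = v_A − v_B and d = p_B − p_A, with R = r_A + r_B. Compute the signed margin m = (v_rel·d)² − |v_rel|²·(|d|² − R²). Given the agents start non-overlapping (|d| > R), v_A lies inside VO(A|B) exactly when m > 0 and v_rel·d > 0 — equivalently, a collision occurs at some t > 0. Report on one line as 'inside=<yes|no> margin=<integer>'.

d = (-15, -6),  |d|² = 261;  R = 2+6 = 8,  c = 261−8² = 197
v_rel = (-8, -2),  |v_rel|² = 68;  v_rel·d = (-8)·(-15) + (-2)·(-6) = 132
68·t² − 264·t + 197 = 0  ⇒  m = 132² − 68·197 = 4028
m = 4028 > 0,  v_rel·d = 132 > 0  ⇒  inside

inside=yes margin=4028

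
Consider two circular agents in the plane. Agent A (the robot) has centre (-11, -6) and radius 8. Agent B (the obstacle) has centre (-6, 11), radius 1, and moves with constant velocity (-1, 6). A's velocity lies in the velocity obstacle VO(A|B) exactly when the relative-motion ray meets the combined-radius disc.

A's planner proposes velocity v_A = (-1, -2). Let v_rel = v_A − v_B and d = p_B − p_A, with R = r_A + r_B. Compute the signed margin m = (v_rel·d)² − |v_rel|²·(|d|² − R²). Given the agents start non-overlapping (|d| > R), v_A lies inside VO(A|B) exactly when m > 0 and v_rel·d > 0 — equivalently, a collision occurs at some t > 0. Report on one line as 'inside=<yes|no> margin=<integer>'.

d = (5, 17),  |d|² = 314;  R = 8+1 = 9,  c = 314−9² = 233
v_rel = (0, -8),  |v_rel|² = 64;  v_rel·d = (0)·(5) + (-8)·(17) = -136
64·t² + 272·t + 233 = 0  ⇒  m = (-136)² − 64·233 = 3584
m = 3584 > 0,  v_rel·d = -136 < 0  ⇒  outside

inside=no margin=3584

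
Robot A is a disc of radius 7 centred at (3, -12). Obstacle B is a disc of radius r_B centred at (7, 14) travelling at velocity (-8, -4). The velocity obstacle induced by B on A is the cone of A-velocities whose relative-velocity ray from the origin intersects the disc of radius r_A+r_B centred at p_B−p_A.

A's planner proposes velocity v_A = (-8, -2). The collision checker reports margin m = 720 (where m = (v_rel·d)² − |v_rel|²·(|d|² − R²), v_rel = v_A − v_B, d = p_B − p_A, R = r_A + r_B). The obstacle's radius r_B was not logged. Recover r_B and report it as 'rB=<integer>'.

m = 720
d = (4, 26);  v_rel = (0, 2),  |v_rel|² = 4
v_rel×d = (0)·(26) − (2)·(4) = -8
since m = R²·4 − (-8)²:  R² = (64 + 720) / 4 = 196
R = √196 = 14  ⇒  r_B = 14 − 7 = 7

rB=7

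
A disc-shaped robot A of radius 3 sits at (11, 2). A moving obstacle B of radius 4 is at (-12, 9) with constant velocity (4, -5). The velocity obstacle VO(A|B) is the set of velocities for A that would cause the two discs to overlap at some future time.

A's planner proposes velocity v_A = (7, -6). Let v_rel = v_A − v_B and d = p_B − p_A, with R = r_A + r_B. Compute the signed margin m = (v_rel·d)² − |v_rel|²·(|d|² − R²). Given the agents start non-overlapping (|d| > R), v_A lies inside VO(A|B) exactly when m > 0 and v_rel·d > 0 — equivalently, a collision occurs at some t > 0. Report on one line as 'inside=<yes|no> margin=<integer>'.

d = (-23, 7),  |d|² = 578;  R = 3+4 = 7,  c = 578−7² = 529
v_rel = (3, -1),  |v_rel|² = 10;  v_rel·d = (3)·(-23) + (-1)·(7) = -76
10·t² + 152·t + 529 = 0  ⇒  m = (-76)² − 10·529 = 486
m = 486 > 0,  v_rel·d = -76 < 0  ⇒  outside

inside=no margin=486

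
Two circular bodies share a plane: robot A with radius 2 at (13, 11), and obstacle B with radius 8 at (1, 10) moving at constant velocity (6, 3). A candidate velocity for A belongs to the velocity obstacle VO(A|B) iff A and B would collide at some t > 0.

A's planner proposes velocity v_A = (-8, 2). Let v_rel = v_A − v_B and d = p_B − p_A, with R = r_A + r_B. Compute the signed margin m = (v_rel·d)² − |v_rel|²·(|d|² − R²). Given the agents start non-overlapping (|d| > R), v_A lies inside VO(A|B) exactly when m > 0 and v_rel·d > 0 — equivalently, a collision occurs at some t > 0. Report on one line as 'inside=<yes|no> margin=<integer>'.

d = (-12, -1),  |d|² = 145;  R = 2+8 = 10,  c = 145−10² = 45
v_rel = (-14, -1),  |v_rel|² = 197;  v_rel·d = (-14)·(-12) + (-1)·(-1) = 169
197·t² − 338·t + 45 = 0  ⇒  m = 169² − 197·45 = 19696
m = 19696 > 0,  v_rel·d = 169 > 0  ⇒  inside

inside=yes margin=19696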